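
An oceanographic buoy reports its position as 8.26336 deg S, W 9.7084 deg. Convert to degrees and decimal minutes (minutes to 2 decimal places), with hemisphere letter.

Lat: fractional part 0.263360 → 15.8016 minutes
Lon: minutes = (9.708400 − 9) × 60 = 42.5040

8° 15.80′ S, 9° 42.50′ W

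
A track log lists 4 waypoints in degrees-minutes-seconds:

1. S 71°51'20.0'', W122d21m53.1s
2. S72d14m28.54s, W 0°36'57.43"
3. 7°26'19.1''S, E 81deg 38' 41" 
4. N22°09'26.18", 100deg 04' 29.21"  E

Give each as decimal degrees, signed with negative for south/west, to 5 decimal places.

Point 1:
  φ: 51′ + 20″ = 51.33333′; 71 + 51.33333/60 = 71.855556
  S → negative
  Longitude: 21′ + 53.1″ = 21.88500′; 122 + 21.88500/60 = 122.364750
  hemisphere W, so the sign is −
Point 2:
  Latitude: 72° + 14/60 + 28.54/3600 = 72 + 0.233333 + 0.007928 = 72.241261
  hemisphere S, so the sign is −
  λ: 36′ + 57.43″ = 36.95717′; 0 + 36.95717/60 = 0.615953
  W ⇒ negate
Point 3:
  Latitude: 7° + 26/60 + 19.1/3600 = 7 + 0.433333 + 0.005306 = 7.438639
  S → negative
  Lon: 38′ + 41″ = 38.68333′; 81 + 38.68333/60 = 81.644722
  E → positive
Point 4:
  Latitude: 22° + 9/60 + 26.18/3600 = 22 + 0.150000 + 0.007272 = 22.157272
  N ⇒ keep positive
  λ: 100° + 4/60 + 29.21/3600 = 100 + 0.066667 + 0.008114 = 100.074781
  E → positive

1. -71.85556, -122.36475
2. -72.24126, -0.61595
3. -7.43864, 81.64472
4. 22.15727, 100.07478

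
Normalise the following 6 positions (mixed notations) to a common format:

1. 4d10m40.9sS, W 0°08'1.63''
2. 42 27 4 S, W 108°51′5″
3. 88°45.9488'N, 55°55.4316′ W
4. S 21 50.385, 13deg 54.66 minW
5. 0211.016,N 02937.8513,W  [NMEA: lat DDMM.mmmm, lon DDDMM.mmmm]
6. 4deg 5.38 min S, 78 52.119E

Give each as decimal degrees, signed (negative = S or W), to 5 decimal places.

Point 1:
  Latitude: 10′ + 40.9″ = 10.68167′; 4 + 10.68167/60 = 4.178028
  hemisphere S, so the sign is −
  Longitude: 0° + 8/60 + 1.63/3600 = 0 + 0.133333 + 0.000453 = 0.133786
  W ⇒ negate
Point 2:
  Lat: 42 + 27/60 + 4/3600 = 42.451111
  S → negative
  Longitude: 108 + 51/60 + 5/3600 = 108.851389
  W ⇒ negate
Point 3:
  φ: 88 + 45.9488/60 = 88.765813
  N ⇒ keep positive
  λ: 55.4316′ = 0.923860°; total 55.923860
  W → negative
Point 4:
  Latitude: 50.385′ = 0.839750°; total 21.839750
  S → negative
  Longitude: 54.66′ = 0.911000°; total 13.911000
  W ⇒ negate
Point 5:
  Latitude: degrees = first 2 digits = 2, minutes = 11.016; 2 + 11.016/60 = 2.183600
  N → positive
  Lon: split at 3 digits → 029° and 37.8513′; 29 + 37.8513/60 = 29.630855
  hemisphere W, so the sign is −
Point 6:
  Lat: 5.38′ = 0.089667°; total 4.089667
  S ⇒ negate
  Longitude: 52.119′ = 0.868650°; total 78.868650
  E → positive

1. -4.17803, -0.13379
2. -42.45111, -108.85139
3. 88.76581, -55.92386
4. -21.83975, -13.91100
5. 2.18360, -29.63086
6. -4.08967, 78.86865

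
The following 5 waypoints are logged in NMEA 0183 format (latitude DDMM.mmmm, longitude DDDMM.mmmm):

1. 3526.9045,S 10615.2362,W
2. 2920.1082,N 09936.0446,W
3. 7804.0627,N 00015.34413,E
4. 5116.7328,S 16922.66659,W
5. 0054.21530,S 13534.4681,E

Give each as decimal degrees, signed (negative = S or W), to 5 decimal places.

Point 1:
  Latitude: degrees = first 2 digits = 35, minutes = 26.9045; 35 + 26.9045/60 = 35.448408
  S → negative
  λ: split at 3 digits → 106° and 15.2362′; 106 + 15.2362/60 = 106.253937
  hemisphere W, so the sign is −
Point 2:
  Latitude: split at 2 digits → 29° and 20.1082′; 29 + 20.1082/60 = 29.335137
  N ⇒ keep positive
  Longitude: split at 3 digits → 099° and 36.0446′; 99 + 36.0446/60 = 99.600743
  hemisphere W, so the sign is −
Point 3:
  φ: split at 2 digits → 78° and 4.0627′; 78 + 4.0627/60 = 78.067712
  N ⇒ keep positive
  Lon: split at 3 digits → 000° and 15.34413′; 0 + 15.34413/60 = 0.255736
  E → positive
Point 4:
  Lat: degrees = first 2 digits = 51, minutes = 16.7328; 51 + 16.7328/60 = 51.278880
  S ⇒ negate
  Lon: degrees = first 3 digits = 169, minutes = 22.66659; 169 + 22.66659/60 = 169.377777
  W → negative
Point 5:
  φ: split at 2 digits → 00° and 54.2153′; 0 + 54.2153/60 = 0.903588
  S → negative
  Longitude: degrees = first 3 digits = 135, minutes = 34.4681; 135 + 34.4681/60 = 135.574468
  E ⇒ keep positive

1. -35.44841, -106.25394
2. 29.33514, -99.60074
3. 78.06771, 0.25574
4. -51.27888, -169.37778
5. -0.90359, 135.57447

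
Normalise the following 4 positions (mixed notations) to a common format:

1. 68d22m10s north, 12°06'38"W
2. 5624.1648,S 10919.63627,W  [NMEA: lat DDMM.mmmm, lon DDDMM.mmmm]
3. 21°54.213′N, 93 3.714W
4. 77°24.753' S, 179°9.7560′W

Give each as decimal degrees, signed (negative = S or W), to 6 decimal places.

Point 1:
  Latitude: 68 + 22/60 + 10/3600 = 68.3694444
  N ⇒ keep positive
  Lon: 6′ + 38″ = 6.63333′; 12 + 6.63333/60 = 12.1105556
  W ⇒ negate
Point 2:
  φ: split at 2 digits → 56° and 24.1648′; 56 + 24.1648/60 = 56.4027467
  S ⇒ negate
  Lon: split at 3 digits → 109° and 19.63627′; 109 + 19.63627/60 = 109.3272712
  hemisphere W, so the sign is −
Point 3:
  Lat: 21 + 54.213/60 = 21.9035500
  N ⇒ keep positive
  Lon: 93 + 3.714/60 = 93.0619000
  hemisphere W, so the sign is −
Point 4:
  φ: 24.753′ = 0.412550°; total 77.4125500
  S ⇒ negate
  λ: 9.756′ = 0.162600°; total 179.1626000
  hemisphere W, so the sign is −

1. 68.369444, -12.110556
2. -56.402747, -109.327271
3. 21.903550, -93.061900
4. -77.412550, -179.162600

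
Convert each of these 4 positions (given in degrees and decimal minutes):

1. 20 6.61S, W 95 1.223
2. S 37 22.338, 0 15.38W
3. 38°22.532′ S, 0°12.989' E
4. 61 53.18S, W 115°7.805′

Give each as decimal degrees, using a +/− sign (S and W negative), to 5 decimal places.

1. -20.11017, -95.02038
2. -37.37230, -0.25633
3. -38.37553, 0.21648
4. -61.88633, -115.13008

Point 1:
  Latitude: 20 + 6.61/60 = 20.110167
  hemisphere S, so the sign is −
  Lon: 95 + 1.223/60 = 95.020383
  W ⇒ negate
Point 2:
  Lat: 22.338′ = 0.372300°; total 37.372300
  S ⇒ negate
  Lon: 0 + 15.38/60 = 0.256333
  W ⇒ negate
Point 3:
  Lat: 22.532′ = 0.375533°; total 38.375533
  hemisphere S, so the sign is −
  Longitude: 12.989′ = 0.216483°; total 0.216483
  E → positive
Point 4:
  φ: 53.18′ = 0.886333°; total 61.886333
  S ⇒ negate
  Longitude: 7.805′ = 0.130083°; total 115.130083
  hemisphere W, so the sign is −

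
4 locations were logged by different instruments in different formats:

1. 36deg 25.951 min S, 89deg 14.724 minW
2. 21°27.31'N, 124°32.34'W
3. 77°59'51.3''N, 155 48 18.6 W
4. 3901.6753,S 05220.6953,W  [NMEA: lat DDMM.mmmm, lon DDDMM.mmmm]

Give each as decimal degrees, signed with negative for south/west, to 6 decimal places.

1. -36.432517, -89.245400
2. 21.455167, -124.539000
3. 77.997583, -155.805167
4. -39.027922, -52.344922

Point 1:
  Lat: 25.951′ = 0.432517°; total 36.4325167
  S → negative
  λ: 14.724′ = 0.245400°; total 89.2454000
  W ⇒ negate
Point 2:
  Latitude: 21 + 27.31/60 = 21.4551667
  N ⇒ keep positive
  Longitude: 124 + 32.34/60 = 124.5390000
  hemisphere W, so the sign is −
Point 3:
  Latitude: 77 + 59/60 + 51.3/3600 = 77.9975833
  N → positive
  Lon: 155 + 48/60 + 18.6/3600 = 155.8051667
  W ⇒ negate
Point 4:
  φ: split at 2 digits → 39° and 1.6753′; 39 + 1.6753/60 = 39.0279217
  S → negative
  Longitude: split at 3 digits → 052° and 20.6953′; 52 + 20.6953/60 = 52.3449217
  hemisphere W, so the sign is −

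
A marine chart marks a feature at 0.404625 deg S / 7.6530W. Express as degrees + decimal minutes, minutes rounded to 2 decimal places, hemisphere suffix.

Latitude: minutes = (0.404625 − 0) × 60 = 24.2775
λ: 7° + 0.653000 × 60 = 7° 39.1800′

0° 24.28′ S, 7° 39.18′ W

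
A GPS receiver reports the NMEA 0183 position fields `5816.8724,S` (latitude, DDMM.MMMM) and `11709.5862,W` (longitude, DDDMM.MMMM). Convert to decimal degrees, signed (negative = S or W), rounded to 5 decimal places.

-58.28121, -117.15977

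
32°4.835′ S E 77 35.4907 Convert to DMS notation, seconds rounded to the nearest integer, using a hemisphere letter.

32°04′50″ S, 77°35′29″ E

Latitude: fractional minutes 0.83500 × 60 = 50.10″
Lon: fractional minutes 0.49070 × 60 = 29.44″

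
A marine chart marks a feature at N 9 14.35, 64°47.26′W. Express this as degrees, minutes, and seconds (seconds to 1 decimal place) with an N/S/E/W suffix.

Lat: 14.35000′ → 14′ and 0.35000 × 60 = 21.000″
λ: fractional minutes 0.26000 × 60 = 15.600″

9°14′21.0″ N, 64°47′15.6″ W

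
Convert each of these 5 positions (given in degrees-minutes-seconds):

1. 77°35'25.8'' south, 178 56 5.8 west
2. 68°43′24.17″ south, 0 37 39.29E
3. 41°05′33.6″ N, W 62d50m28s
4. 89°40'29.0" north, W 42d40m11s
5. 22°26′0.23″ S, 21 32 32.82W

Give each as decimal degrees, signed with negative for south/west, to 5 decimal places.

1. -77.59050, -178.93494
2. -68.72338, 0.62758
3. 41.09267, -62.84111
4. 89.67472, -42.66972
5. -22.43340, -21.54245

Point 1:
  Latitude: 35′ + 25.8″ = 35.43000′; 77 + 35.43000/60 = 77.590500
  hemisphere S, so the sign is −
  λ: 178° + 56/60 + 5.8/3600 = 178 + 0.933333 + 0.001611 = 178.934944
  hemisphere W, so the sign is −
Point 2:
  Lat: 68 + 43/60 + 24.17/3600 = 68.723381
  hemisphere S, so the sign is −
  Longitude: 37′ + 39.29″ = 37.65483′; 0 + 37.65483/60 = 0.627581
  E → positive
Point 3:
  Latitude: 41° + 5/60 + 33.6/3600 = 41 + 0.083333 + 0.009333 = 41.092667
  N → positive
  Longitude: 50′ + 28″ = 50.46667′; 62 + 50.46667/60 = 62.841111
  W ⇒ negate
Point 4:
  Latitude: 40′ + 29″ = 40.48333′; 89 + 40.48333/60 = 89.674722
  N → positive
  Longitude: 40′ + 11″ = 40.18333′; 42 + 40.18333/60 = 42.669722
  W → negative
Point 5:
  Latitude: 22 + 26/60 + 0.23/3600 = 22.433397
  S ⇒ negate
  Longitude: 21 + 32/60 + 32.82/3600 = 21.542450
  hemisphere W, so the sign is −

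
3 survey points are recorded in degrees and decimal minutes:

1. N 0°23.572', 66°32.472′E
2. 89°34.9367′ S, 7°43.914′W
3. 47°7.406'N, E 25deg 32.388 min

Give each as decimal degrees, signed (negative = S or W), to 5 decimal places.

1. 0.39287, 66.54120
2. -89.58228, -7.73190
3. 47.12343, 25.53980

Point 1:
  Lat: 23.572′ = 0.392867°; total 0.392867
  N ⇒ keep positive
  Longitude: 66 + 32.472/60 = 66.541200
  E ⇒ keep positive
Point 2:
  Latitude: 34.9367′ = 0.582278°; total 89.582278
  S ⇒ negate
  λ: 43.914′ = 0.731900°; total 7.731900
  W ⇒ negate
Point 3:
  φ: 7.406′ = 0.123433°; total 47.123433
  N ⇒ keep positive
  λ: 25 + 32.388/60 = 25.539800
  E ⇒ keep positive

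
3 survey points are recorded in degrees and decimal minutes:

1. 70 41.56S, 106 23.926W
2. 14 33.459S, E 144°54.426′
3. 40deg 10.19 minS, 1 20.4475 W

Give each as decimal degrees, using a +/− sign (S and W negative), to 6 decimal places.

Point 1:
  Lat: 70 + 41.56/60 = 70.6926667
  S ⇒ negate
  λ: 106 + 23.926/60 = 106.3987667
  hemisphere W, so the sign is −
Point 2:
  Latitude: 14 + 33.459/60 = 14.5576500
  S → negative
  λ: 54.426′ = 0.907100°; total 144.9071000
  E → positive
Point 3:
  φ: 10.19′ = 0.169833°; total 40.1698333
  S → negative
  λ: 1 + 20.4475/60 = 1.3407917
  W ⇒ negate

1. -70.692667, -106.398767
2. -14.557650, 144.907100
3. -40.169833, -1.340792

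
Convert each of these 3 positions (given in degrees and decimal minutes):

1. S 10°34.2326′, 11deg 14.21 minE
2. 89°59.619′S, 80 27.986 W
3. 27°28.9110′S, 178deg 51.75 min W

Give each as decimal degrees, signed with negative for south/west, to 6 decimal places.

1. -10.570543, 11.236833
2. -89.993650, -80.466433
3. -27.481850, -178.862500

Point 1:
  Lat: 34.2326′ = 0.570543°; total 10.5705433
  S → negative
  Longitude: 11 + 14.21/60 = 11.2368333
  E ⇒ keep positive
Point 2:
  Lat: 59.619′ = 0.993650°; total 89.9936500
  hemisphere S, so the sign is −
  Lon: 80 + 27.986/60 = 80.4664333
  W ⇒ negate
Point 3:
  Lat: 27 + 28.911/60 = 27.4818500
  S ⇒ negate
  Longitude: 51.75′ = 0.862500°; total 178.8625000
  W ⇒ negate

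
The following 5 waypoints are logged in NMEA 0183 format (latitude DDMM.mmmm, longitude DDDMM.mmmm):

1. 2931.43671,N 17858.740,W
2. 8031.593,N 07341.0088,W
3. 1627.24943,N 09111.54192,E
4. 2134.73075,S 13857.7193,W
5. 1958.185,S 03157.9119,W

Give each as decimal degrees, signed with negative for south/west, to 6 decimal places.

1. 29.523945, -178.979000
2. 80.526550, -73.683480
3. 16.454157, 91.192365
4. -21.578846, -138.961988
5. -19.969750, -31.965198

Point 1:
  Latitude: degrees = first 2 digits = 29, minutes = 31.43671; 29 + 31.43671/60 = 29.5239452
  N ⇒ keep positive
  Lon: split at 3 digits → 178° and 58.74′; 178 + 58.74/60 = 178.9790000
  hemisphere W, so the sign is −
Point 2:
  Lat: degrees = first 2 digits = 80, minutes = 31.593; 80 + 31.593/60 = 80.5265500
  N → positive
  λ: split at 3 digits → 073° and 41.0088′; 73 + 41.0088/60 = 73.6834800
  W ⇒ negate
Point 3:
  Latitude: degrees = first 2 digits = 16, minutes = 27.24943; 16 + 27.24943/60 = 16.4541572
  N → positive
  λ: split at 3 digits → 091° and 11.54192′; 91 + 11.54192/60 = 91.1923653
  E → positive
Point 4:
  φ: split at 2 digits → 21° and 34.73075′; 21 + 34.73075/60 = 21.5788458
  S ⇒ negate
  Lon: split at 3 digits → 138° and 57.7193′; 138 + 57.7193/60 = 138.9619883
  W → negative
Point 5:
  φ: split at 2 digits → 19° and 58.185′; 19 + 58.185/60 = 19.9697500
  hemisphere S, so the sign is −
  λ: degrees = first 3 digits = 31, minutes = 57.9119; 31 + 57.9119/60 = 31.9651983
  W ⇒ negate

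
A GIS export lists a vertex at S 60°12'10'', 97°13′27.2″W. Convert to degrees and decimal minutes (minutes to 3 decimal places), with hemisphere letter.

60° 12.167′ S, 97° 13.453′ W

φ: 12 + 10/60 = 12.16667′
Longitude: seconds/60 = 0.45333; minutes = 13 + 0.45333 = 13.45333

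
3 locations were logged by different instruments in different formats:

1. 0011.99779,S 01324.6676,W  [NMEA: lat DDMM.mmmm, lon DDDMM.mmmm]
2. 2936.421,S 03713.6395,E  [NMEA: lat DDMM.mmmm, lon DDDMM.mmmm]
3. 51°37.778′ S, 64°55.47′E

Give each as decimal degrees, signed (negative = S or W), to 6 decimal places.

1. -0.199963, -13.411127
2. -29.607017, 37.227325
3. -51.629633, 64.924500

Point 1:
  Latitude: degrees = first 2 digits = 0, minutes = 11.99779; 0 + 11.99779/60 = 0.1999632
  S ⇒ negate
  λ: split at 3 digits → 013° and 24.6676′; 13 + 24.6676/60 = 13.4111267
  hemisphere W, so the sign is −
Point 2:
  Lat: split at 2 digits → 29° and 36.421′; 29 + 36.421/60 = 29.6070167
  S ⇒ negate
  Lon: split at 3 digits → 037° and 13.6395′; 37 + 13.6395/60 = 37.2273250
  E ⇒ keep positive
Point 3:
  φ: 51 + 37.778/60 = 51.6296333
  hemisphere S, so the sign is −
  λ: 55.47′ = 0.924500°; total 64.9245000
  E → positive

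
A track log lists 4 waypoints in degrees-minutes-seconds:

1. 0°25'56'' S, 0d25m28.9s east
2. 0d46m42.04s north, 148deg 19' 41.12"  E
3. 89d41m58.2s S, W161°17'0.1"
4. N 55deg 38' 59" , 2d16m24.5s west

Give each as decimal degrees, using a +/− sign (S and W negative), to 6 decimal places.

Point 1:
  φ: 25′ + 56″ = 25.93333′; 0 + 25.93333/60 = 0.4322222
  hemisphere S, so the sign is −
  λ: 25′ + 28.9″ = 25.48167′; 0 + 25.48167/60 = 0.4246944
  E ⇒ keep positive
Point 2:
  φ: 0° + 46/60 + 42.04/3600 = 0 + 0.766667 + 0.011678 = 0.7783444
  N ⇒ keep positive
  λ: 19′ + 41.12″ = 19.68533′; 148 + 19.68533/60 = 148.3280889
  E → positive
Point 3:
  φ: 41′ + 58.2″ = 41.97000′; 89 + 41.97000/60 = 89.6995000
  S → negative
  Longitude: 161° + 17/60 + 0.1/3600 = 161 + 0.283333 + 0.000028 = 161.2833611
  hemisphere W, so the sign is −
Point 4:
  Lat: 55 + 38/60 + 59/3600 = 55.6497222
  N ⇒ keep positive
  Lon: 16′ + 24.5″ = 16.40833′; 2 + 16.40833/60 = 2.2734722
  W ⇒ negate

1. -0.432222, 0.424694
2. 0.778344, 148.328089
3. -89.699500, -161.283361
4. 55.649722, -2.273472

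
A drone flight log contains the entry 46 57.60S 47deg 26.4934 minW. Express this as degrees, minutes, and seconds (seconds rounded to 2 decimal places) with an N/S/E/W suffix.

46°57′36.00″ S, 47°26′29.60″ W

Lat: fractional minutes 0.60000 × 60 = 36.0000″
Longitude: 26.49340′ → 26′ and 0.49340 × 60 = 29.6040″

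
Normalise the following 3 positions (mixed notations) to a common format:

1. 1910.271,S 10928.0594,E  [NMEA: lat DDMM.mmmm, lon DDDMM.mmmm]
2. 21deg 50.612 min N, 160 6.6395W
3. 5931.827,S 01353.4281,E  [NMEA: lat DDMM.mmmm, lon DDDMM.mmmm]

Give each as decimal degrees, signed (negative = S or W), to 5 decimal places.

Point 1:
  Latitude: degrees = first 2 digits = 19, minutes = 10.271; 19 + 10.271/60 = 19.171183
  S → negative
  λ: split at 3 digits → 109° and 28.0594′; 109 + 28.0594/60 = 109.467657
  E → positive
Point 2:
  Latitude: 21 + 50.612/60 = 21.843533
  N → positive
  λ: 160 + 6.6395/60 = 160.110658
  W → negative
Point 3:
  Lat: split at 2 digits → 59° and 31.827′; 59 + 31.827/60 = 59.530450
  S ⇒ negate
  λ: split at 3 digits → 013° and 53.4281′; 13 + 53.4281/60 = 13.890468
  E ⇒ keep positive

1. -19.17118, 109.46766
2. 21.84353, -160.11066
3. -59.53045, 13.89047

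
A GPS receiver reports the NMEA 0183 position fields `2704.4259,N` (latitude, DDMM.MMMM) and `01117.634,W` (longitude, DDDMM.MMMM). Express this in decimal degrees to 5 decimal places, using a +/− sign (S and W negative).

Latitude: split at 2 digits → 27° and 4.4259′; 27 + 4.4259/60 = 27.073765
N ⇒ keep positive
Lon: split at 3 digits → 011° and 17.634′; 11 + 17.634/60 = 11.293900
W → negative

27.07377, -11.29390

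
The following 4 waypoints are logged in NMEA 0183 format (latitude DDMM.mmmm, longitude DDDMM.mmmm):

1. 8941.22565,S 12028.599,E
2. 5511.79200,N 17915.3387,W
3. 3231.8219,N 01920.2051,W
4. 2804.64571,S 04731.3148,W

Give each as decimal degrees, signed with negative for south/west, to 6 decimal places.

1. -89.687094, 120.476650
2. 55.196533, -179.255645
3. 32.530365, -19.336752
4. -28.077429, -47.521913

Point 1:
  φ: split at 2 digits → 89° and 41.22565′; 89 + 41.22565/60 = 89.6870942
  S ⇒ negate
  λ: degrees = first 3 digits = 120, minutes = 28.599; 120 + 28.599/60 = 120.4766500
  E ⇒ keep positive
Point 2:
  φ: split at 2 digits → 55° and 11.792′; 55 + 11.792/60 = 55.1965333
  N ⇒ keep positive
  Longitude: degrees = first 3 digits = 179, minutes = 15.3387; 179 + 15.3387/60 = 179.2556450
  W ⇒ negate
Point 3:
  Latitude: split at 2 digits → 32° and 31.8219′; 32 + 31.8219/60 = 32.5303650
  N → positive
  λ: split at 3 digits → 019° and 20.2051′; 19 + 20.2051/60 = 19.3367517
  hemisphere W, so the sign is −
Point 4:
  Latitude: split at 2 digits → 28° and 4.64571′; 28 + 4.64571/60 = 28.0774285
  hemisphere S, so the sign is −
  Lon: split at 3 digits → 047° and 31.3148′; 47 + 31.3148/60 = 47.5219133
  hemisphere W, so the sign is −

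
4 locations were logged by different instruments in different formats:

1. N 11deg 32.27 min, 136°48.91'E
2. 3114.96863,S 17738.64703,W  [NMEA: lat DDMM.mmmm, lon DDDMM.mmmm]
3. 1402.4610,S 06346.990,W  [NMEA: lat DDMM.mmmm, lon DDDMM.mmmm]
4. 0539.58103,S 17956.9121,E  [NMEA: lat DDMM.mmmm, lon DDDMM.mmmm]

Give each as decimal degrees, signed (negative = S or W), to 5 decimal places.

1. 11.53783, 136.81517
2. -31.24948, -177.64412
3. -14.04102, -63.78317
4. -5.65968, 179.94854

Point 1:
  Lat: 32.27′ = 0.537833°; total 11.537833
  N ⇒ keep positive
  Lon: 48.91′ = 0.815167°; total 136.815167
  E → positive
Point 2:
  φ: split at 2 digits → 31° and 14.96863′; 31 + 14.96863/60 = 31.249477
  S ⇒ negate
  Longitude: split at 3 digits → 177° and 38.64703′; 177 + 38.64703/60 = 177.644117
  W ⇒ negate
Point 3:
  Lat: split at 2 digits → 14° and 2.461′; 14 + 2.461/60 = 14.041017
  hemisphere S, so the sign is −
  Longitude: split at 3 digits → 063° and 46.99′; 63 + 46.99/60 = 63.783167
  W ⇒ negate
Point 4:
  Lat: degrees = first 2 digits = 5, minutes = 39.58103; 5 + 39.58103/60 = 5.659684
  S ⇒ negate
  Longitude: split at 3 digits → 179° and 56.9121′; 179 + 56.9121/60 = 179.948535
  E ⇒ keep positive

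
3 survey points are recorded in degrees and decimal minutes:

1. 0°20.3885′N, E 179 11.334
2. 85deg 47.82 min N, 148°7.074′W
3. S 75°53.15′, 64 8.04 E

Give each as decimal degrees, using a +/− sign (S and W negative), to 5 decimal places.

1. 0.33981, 179.18890
2. 85.79700, -148.11790
3. -75.88583, 64.13400

Point 1:
  Lat: 0 + 20.3885/60 = 0.339808
  N → positive
  Longitude: 11.334′ = 0.188900°; total 179.188900
  E → positive
Point 2:
  Latitude: 85 + 47.82/60 = 85.797000
  N → positive
  Lon: 7.074′ = 0.117900°; total 148.117900
  hemisphere W, so the sign is −
Point 3:
  Latitude: 53.15′ = 0.885833°; total 75.885833
  S → negative
  Longitude: 64 + 8.04/60 = 64.134000
  E ⇒ keep positive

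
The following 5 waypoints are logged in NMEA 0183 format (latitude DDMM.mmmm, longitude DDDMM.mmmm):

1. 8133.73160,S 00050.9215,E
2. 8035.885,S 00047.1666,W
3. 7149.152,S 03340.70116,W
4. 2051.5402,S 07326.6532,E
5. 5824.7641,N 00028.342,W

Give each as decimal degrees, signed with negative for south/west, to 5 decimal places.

1. -81.56219, 0.84869
2. -80.59808, -0.78611
3. -71.81920, -33.67835
4. -20.85900, 73.44422
5. 58.41274, -0.47237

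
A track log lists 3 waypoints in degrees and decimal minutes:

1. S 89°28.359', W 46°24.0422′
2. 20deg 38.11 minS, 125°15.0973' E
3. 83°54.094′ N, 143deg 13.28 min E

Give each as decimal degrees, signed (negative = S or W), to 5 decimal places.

Point 1:
  Latitude: 28.359′ = 0.472650°; total 89.472650
  S ⇒ negate
  Longitude: 46 + 24.0422/60 = 46.400703
  W ⇒ negate
Point 2:
  Lat: 38.11′ = 0.635167°; total 20.635167
  hemisphere S, so the sign is −
  Lon: 125 + 15.0973/60 = 125.251622
  E → positive
Point 3:
  Latitude: 83 + 54.094/60 = 83.901567
  N ⇒ keep positive
  Lon: 13.28′ = 0.221333°; total 143.221333
  E → positive

1. -89.47265, -46.40070
2. -20.63517, 125.25162
3. 83.90157, 143.22133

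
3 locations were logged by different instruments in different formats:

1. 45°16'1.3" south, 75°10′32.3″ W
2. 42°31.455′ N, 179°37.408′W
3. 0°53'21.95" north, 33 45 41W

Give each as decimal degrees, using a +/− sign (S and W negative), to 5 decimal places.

1. -45.26703, -75.17564
2. 42.52425, -179.62347
3. 0.88943, -33.76139

Point 1:
  Lat: 16′ + 1.3″ = 16.02167′; 45 + 16.02167/60 = 45.267028
  hemisphere S, so the sign is −
  Lon: 75° + 10/60 + 32.3/3600 = 75 + 0.166667 + 0.008972 = 75.175639
  W ⇒ negate
Point 2:
  Lat: 31.455′ = 0.524250°; total 42.524250
  N ⇒ keep positive
  Longitude: 179 + 37.408/60 = 179.623467
  W → negative
Point 3:
  Lat: 53′ + 21.95″ = 53.36583′; 0 + 53.36583/60 = 0.889431
  N → positive
  λ: 33 + 45/60 + 41/3600 = 33.761389
  W → negative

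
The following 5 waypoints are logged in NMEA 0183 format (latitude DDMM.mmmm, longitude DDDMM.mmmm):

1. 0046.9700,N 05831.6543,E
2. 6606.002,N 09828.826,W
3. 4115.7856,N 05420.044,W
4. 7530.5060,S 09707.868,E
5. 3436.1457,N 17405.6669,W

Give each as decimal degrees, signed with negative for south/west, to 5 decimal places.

1. 0.78283, 58.52757
2. 66.10003, -98.48043
3. 41.26309, -54.33407
4. -75.50843, 97.13113
5. 34.60243, -174.09445

Point 1:
  Lat: degrees = first 2 digits = 0, minutes = 46.97; 0 + 46.97/60 = 0.782833
  N ⇒ keep positive
  λ: degrees = first 3 digits = 58, minutes = 31.6543; 58 + 31.6543/60 = 58.527572
  E → positive
Point 2:
  φ: degrees = first 2 digits = 66, minutes = 6.002; 66 + 6.002/60 = 66.100033
  N ⇒ keep positive
  λ: split at 3 digits → 098° and 28.826′; 98 + 28.826/60 = 98.480433
  W ⇒ negate
Point 3:
  φ: split at 2 digits → 41° and 15.7856′; 41 + 15.7856/60 = 41.263093
  N → positive
  Longitude: degrees = first 3 digits = 54, minutes = 20.044; 54 + 20.044/60 = 54.334067
  W ⇒ negate
Point 4:
  Lat: split at 2 digits → 75° and 30.506′; 75 + 30.506/60 = 75.508433
  S ⇒ negate
  Lon: degrees = first 3 digits = 97, minutes = 7.868; 97 + 7.868/60 = 97.131133
  E → positive
Point 5:
  Latitude: degrees = first 2 digits = 34, minutes = 36.1457; 34 + 36.1457/60 = 34.602428
  N ⇒ keep positive
  Lon: degrees = first 3 digits = 174, minutes = 5.6669; 174 + 5.6669/60 = 174.094448
  hemisphere W, so the sign is −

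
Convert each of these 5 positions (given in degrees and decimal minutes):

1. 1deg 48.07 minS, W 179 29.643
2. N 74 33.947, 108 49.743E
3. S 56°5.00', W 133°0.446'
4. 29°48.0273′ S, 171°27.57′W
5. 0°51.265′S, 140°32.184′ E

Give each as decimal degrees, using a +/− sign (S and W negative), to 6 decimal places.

Point 1:
  Lat: 1 + 48.07/60 = 1.8011667
  hemisphere S, so the sign is −
  Longitude: 29.643′ = 0.494050°; total 179.4940500
  W ⇒ negate
Point 2:
  φ: 74 + 33.947/60 = 74.5657833
  N → positive
  λ: 49.743′ = 0.829050°; total 108.8290500
  E ⇒ keep positive
Point 3:
  Lat: 56 + 5/60 = 56.0833333
  hemisphere S, so the sign is −
  λ: 133 + 0.446/60 = 133.0074333
  hemisphere W, so the sign is −
Point 4:
  φ: 48.0273′ = 0.800455°; total 29.8004550
  S → negative
  Lon: 27.57′ = 0.459500°; total 171.4595000
  hemisphere W, so the sign is −
Point 5:
  Latitude: 51.265′ = 0.854417°; total 0.8544167
  S → negative
  Lon: 32.184′ = 0.536400°; total 140.5364000
  E → positive

1. -1.801167, -179.494050
2. 74.565783, 108.829050
3. -56.083333, -133.007433
4. -29.800455, -171.459500
5. -0.854417, 140.536400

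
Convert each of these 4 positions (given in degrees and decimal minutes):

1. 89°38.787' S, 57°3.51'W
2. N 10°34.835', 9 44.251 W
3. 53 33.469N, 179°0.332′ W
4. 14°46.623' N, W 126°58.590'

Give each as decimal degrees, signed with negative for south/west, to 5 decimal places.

1. -89.64645, -57.05850
2. 10.58058, -9.73752
3. 53.55782, -179.00553
4. 14.77705, -126.97650

Point 1:
  Lat: 89 + 38.787/60 = 89.646450
  S ⇒ negate
  λ: 3.51′ = 0.058500°; total 57.058500
  W ⇒ negate
Point 2:
  Lat: 34.835′ = 0.580583°; total 10.580583
  N ⇒ keep positive
  Lon: 9 + 44.251/60 = 9.737517
  W → negative
Point 3:
  Lat: 53 + 33.469/60 = 53.557817
  N → positive
  Longitude: 0.332′ = 0.005533°; total 179.005533
  hemisphere W, so the sign is −
Point 4:
  φ: 14 + 46.623/60 = 14.777050
  N ⇒ keep positive
  Longitude: 126 + 58.59/60 = 126.976500
  W ⇒ negate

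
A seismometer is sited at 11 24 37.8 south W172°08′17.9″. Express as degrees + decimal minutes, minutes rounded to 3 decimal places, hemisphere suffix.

11° 24.630′ S, 172° 8.298′ W

Lat: seconds/60 = 0.63000; minutes = 24 + 0.63000 = 24.63000
λ: 8 + 17.9/60 = 8.29833′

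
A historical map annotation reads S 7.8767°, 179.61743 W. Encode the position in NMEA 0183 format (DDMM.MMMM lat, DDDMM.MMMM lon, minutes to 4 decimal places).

0752.6020,S / 17937.0458,W

φ: fractional part 0.876700 → 52.602000 minutes
λ: 179° + 0.617430 × 60 = 179° 37.045800′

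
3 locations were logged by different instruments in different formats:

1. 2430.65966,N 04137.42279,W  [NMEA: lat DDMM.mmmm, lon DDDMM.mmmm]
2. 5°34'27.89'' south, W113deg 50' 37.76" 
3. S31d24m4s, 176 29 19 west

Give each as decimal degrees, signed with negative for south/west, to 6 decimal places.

Point 1:
  φ: split at 2 digits → 24° and 30.65966′; 24 + 30.65966/60 = 24.5109943
  N ⇒ keep positive
  Longitude: split at 3 digits → 041° and 37.42279′; 41 + 37.42279/60 = 41.6237132
  W ⇒ negate
Point 2:
  Latitude: 5° + 34/60 + 27.89/3600 = 5 + 0.566667 + 0.007747 = 5.5744139
  S → negative
  λ: 50′ + 37.76″ = 50.62933′; 113 + 50.62933/60 = 113.8438222
  W → negative
Point 3:
  φ: 24′ + 4″ = 24.06667′; 31 + 24.06667/60 = 31.4011111
  hemisphere S, so the sign is −
  λ: 176° + 29/60 + 19/3600 = 176 + 0.483333 + 0.005278 = 176.4886111
  W → negative

1. 24.510994, -41.623713
2. -5.574414, -113.843822
3. -31.401111, -176.488611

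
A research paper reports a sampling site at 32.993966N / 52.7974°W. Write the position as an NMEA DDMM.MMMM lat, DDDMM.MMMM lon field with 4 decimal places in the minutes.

3259.6380,N / 05247.8440,W

Lat: 32° + 0.993966 × 60 = 32° 59.637960′
Longitude: 52° + 0.797400 × 60 = 52° 47.844000′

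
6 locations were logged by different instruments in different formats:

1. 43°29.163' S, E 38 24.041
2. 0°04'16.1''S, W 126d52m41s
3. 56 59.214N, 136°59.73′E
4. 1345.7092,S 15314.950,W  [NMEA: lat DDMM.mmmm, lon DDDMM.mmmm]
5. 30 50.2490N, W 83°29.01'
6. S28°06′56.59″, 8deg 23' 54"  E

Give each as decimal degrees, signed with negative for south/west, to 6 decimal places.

1. -43.486050, 38.400683
2. -0.071139, -126.878056
3. 56.986900, 136.995500
4. -13.761820, -153.249167
5. 30.837483, -83.483500
6. -28.115719, 8.398333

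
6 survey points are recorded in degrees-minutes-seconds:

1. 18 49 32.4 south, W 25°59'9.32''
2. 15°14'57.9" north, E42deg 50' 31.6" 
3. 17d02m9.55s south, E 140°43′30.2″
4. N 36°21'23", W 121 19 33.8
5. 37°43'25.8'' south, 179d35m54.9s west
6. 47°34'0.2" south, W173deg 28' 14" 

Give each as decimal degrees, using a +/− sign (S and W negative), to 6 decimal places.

1. -18.825667, -25.985922
2. 15.249417, 42.842111
3. -17.035986, 140.725056
4. 36.356389, -121.326056
5. -37.723833, -179.598583
6. -47.566722, -173.470556

Point 1:
  Latitude: 18 + 49/60 + 32.4/3600 = 18.8256667
  S → negative
  Lon: 59′ + 9.32″ = 59.15533′; 25 + 59.15533/60 = 25.9859222
  hemisphere W, so the sign is −
Point 2:
  φ: 14′ + 57.9″ = 14.96500′; 15 + 14.96500/60 = 15.2494167
  N ⇒ keep positive
  λ: 42 + 50/60 + 31.6/3600 = 42.8421111
  E ⇒ keep positive
Point 3:
  φ: 17° + 2/60 + 9.55/3600 = 17 + 0.033333 + 0.002653 = 17.0359861
  S → negative
  λ: 140 + 43/60 + 30.2/3600 = 140.7250556
  E ⇒ keep positive
Point 4:
  Lat: 36° + 21/60 + 23/3600 = 36 + 0.350000 + 0.006389 = 36.3563889
  N ⇒ keep positive
  Lon: 19′ + 33.8″ = 19.56333′; 121 + 19.56333/60 = 121.3260556
  W → negative
Point 5:
  φ: 37° + 43/60 + 25.8/3600 = 37 + 0.716667 + 0.007167 = 37.7238333
  S ⇒ negate
  λ: 179 + 35/60 + 54.9/3600 = 179.5985833
  W → negative
Point 6:
  Latitude: 34′ + 0.2″ = 34.00333′; 47 + 34.00333/60 = 47.5667222
  hemisphere S, so the sign is −
  Longitude: 173 + 28/60 + 14/3600 = 173.4705556
  W ⇒ negate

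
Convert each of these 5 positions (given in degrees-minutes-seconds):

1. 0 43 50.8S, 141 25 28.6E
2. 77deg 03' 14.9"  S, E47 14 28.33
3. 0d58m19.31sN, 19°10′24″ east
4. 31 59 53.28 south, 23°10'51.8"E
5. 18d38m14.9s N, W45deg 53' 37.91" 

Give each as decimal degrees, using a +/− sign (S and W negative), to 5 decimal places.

1. -0.73078, 141.42461
2. -77.05414, 47.24120
3. 0.97203, 19.17333
4. -31.99813, 23.18106
5. 18.63747, -45.89386

Point 1:
  Lat: 0° + 43/60 + 50.8/3600 = 0 + 0.716667 + 0.014111 = 0.730778
  S ⇒ negate
  Longitude: 25′ + 28.6″ = 25.47667′; 141 + 25.47667/60 = 141.424611
  E → positive
Point 2:
  Lat: 3′ + 14.9″ = 3.24833′; 77 + 3.24833/60 = 77.054139
  S ⇒ negate
  Lon: 47° + 14/60 + 28.33/3600 = 47 + 0.233333 + 0.007869 = 47.241203
  E → positive
Point 3:
  Latitude: 0 + 58/60 + 19.31/3600 = 0.972031
  N → positive
  λ: 19 + 10/60 + 24/3600 = 19.173333
  E → positive
Point 4:
  φ: 31° + 59/60 + 53.28/3600 = 31 + 0.983333 + 0.014800 = 31.998133
  hemisphere S, so the sign is −
  λ: 23° + 10/60 + 51.8/3600 = 23 + 0.166667 + 0.014389 = 23.181056
  E ⇒ keep positive
Point 5:
  φ: 18° + 38/60 + 14.9/3600 = 18 + 0.633333 + 0.004139 = 18.637472
  N ⇒ keep positive
  Lon: 45° + 53/60 + 37.91/3600 = 45 + 0.883333 + 0.010531 = 45.893864
  hemisphere W, so the sign is −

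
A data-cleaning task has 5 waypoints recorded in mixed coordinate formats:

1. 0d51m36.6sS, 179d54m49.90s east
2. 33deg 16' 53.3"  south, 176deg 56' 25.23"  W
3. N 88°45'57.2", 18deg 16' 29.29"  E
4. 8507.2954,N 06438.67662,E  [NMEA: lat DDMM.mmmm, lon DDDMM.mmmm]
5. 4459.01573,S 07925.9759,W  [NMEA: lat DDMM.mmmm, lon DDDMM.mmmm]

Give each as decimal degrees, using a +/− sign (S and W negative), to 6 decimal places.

1. -0.860167, 179.913861
2. -33.281472, -176.940342
3. 88.765889, 18.274803
4. 85.121590, 64.644610
5. -44.983596, -79.432932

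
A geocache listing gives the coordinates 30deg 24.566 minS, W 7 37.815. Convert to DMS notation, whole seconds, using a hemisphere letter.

Lat: 24.56600′ → 24′ and 0.56600 × 60 = 33.96″
Longitude: 37.81500′ → 37′ and 0.81500 × 60 = 48.90″

30°24′34″ S, 7°37′49″ W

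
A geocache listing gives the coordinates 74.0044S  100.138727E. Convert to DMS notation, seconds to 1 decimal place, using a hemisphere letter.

74°00′15.8″ S, 100°08′19.4″ E

Lat: 0.004400° → 0.26400′; 0.26400 × 60 = 15.840″
λ: 0.138727 × 60 = 8.32362′ → 8′, remainder × 60 = 19.417″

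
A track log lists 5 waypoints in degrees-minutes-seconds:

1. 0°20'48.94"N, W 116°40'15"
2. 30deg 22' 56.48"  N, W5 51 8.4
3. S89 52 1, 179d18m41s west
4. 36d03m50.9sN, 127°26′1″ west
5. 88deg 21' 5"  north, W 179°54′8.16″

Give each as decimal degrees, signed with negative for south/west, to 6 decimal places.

1. 0.346928, -116.670833
2. 30.382356, -5.852333
3. -89.866944, -179.311389
4. 36.064139, -127.433611
5. 88.351389, -179.902267

Point 1:
  Lat: 0 + 20/60 + 48.94/3600 = 0.3469278
  N → positive
  Longitude: 116° + 40/60 + 15/3600 = 116 + 0.666667 + 0.004167 = 116.6708333
  W ⇒ negate
Point 2:
  Latitude: 22′ + 56.48″ = 22.94133′; 30 + 22.94133/60 = 30.3823556
  N → positive
  λ: 5° + 51/60 + 8.4/3600 = 5 + 0.850000 + 0.002333 = 5.8523333
  hemisphere W, so the sign is −
Point 3:
  Lat: 52′ + 1″ = 52.01667′; 89 + 52.01667/60 = 89.8669444
  S ⇒ negate
  Longitude: 18′ + 41″ = 18.68333′; 179 + 18.68333/60 = 179.3113889
  W ⇒ negate
Point 4:
  Lat: 36 + 3/60 + 50.9/3600 = 36.0641389
  N → positive
  λ: 127° + 26/60 + 1/3600 = 127 + 0.433333 + 0.000278 = 127.4336111
  hemisphere W, so the sign is −
Point 5:
  Lat: 88 + 21/60 + 5/3600 = 88.3513889
  N ⇒ keep positive
  λ: 179 + 54/60 + 8.16/3600 = 179.9022667
  W ⇒ negate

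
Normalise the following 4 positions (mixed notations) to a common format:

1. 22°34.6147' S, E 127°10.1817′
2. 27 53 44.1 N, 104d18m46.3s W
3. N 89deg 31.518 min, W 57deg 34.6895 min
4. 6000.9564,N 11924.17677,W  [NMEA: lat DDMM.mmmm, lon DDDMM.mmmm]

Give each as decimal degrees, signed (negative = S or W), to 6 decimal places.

1. -22.576912, 127.169695
2. 27.895583, -104.312861
3. 89.525300, -57.578158
4. 60.015940, -119.402946

Point 1:
  Latitude: 22 + 34.6147/60 = 22.5769117
  S → negative
  λ: 127 + 10.1817/60 = 127.1696950
  E → positive
Point 2:
  Lat: 53′ + 44.1″ = 53.73500′; 27 + 53.73500/60 = 27.8955833
  N ⇒ keep positive
  λ: 104° + 18/60 + 46.3/3600 = 104 + 0.300000 + 0.012861 = 104.3128611
  W ⇒ negate
Point 3:
  φ: 89 + 31.518/60 = 89.5253000
  N ⇒ keep positive
  λ: 34.6895′ = 0.578158°; total 57.5781583
  hemisphere W, so the sign is −
Point 4:
  Lat: degrees = first 2 digits = 60, minutes = 0.9564; 60 + 0.9564/60 = 60.0159400
  N → positive
  λ: degrees = first 3 digits = 119, minutes = 24.17677; 119 + 24.17677/60 = 119.4029462
  hemisphere W, so the sign is −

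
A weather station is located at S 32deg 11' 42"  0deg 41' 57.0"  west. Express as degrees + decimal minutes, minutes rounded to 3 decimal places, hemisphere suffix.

32° 11.700′ S, 0° 41.950′ W

φ: 11 + 42/60 = 11.70000′
Lon: seconds/60 = 0.95000; minutes = 41 + 0.95000 = 41.95000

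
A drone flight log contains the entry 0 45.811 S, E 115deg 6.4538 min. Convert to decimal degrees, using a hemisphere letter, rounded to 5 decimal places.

0.76352° S, 115.10756° E

Latitude: 45.811′ = 0.763517°; total 0.763517
Lon: 6.4538′ = 0.107563°; total 115.107563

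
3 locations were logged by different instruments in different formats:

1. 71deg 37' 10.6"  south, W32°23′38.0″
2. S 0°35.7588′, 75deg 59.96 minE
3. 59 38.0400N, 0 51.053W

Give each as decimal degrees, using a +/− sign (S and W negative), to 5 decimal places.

1. -71.61961, -32.39389
2. -0.59598, 75.99933
3. 59.63400, -0.85088

Point 1:
  φ: 71 + 37/60 + 10.6/3600 = 71.619611
  S → negative
  Longitude: 32 + 23/60 + 38/3600 = 32.393889
  W → negative
Point 2:
  φ: 35.7588′ = 0.595980°; total 0.595980
  S ⇒ negate
  λ: 75 + 59.96/60 = 75.999333
  E ⇒ keep positive
Point 3:
  Lat: 59 + 38.04/60 = 59.634000
  N → positive
  Lon: 0 + 51.053/60 = 0.850883
  hemisphere W, so the sign is −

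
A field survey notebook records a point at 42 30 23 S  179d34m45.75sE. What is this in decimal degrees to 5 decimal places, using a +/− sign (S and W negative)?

Latitude: 42° + 30/60 + 23/3600 = 42 + 0.500000 + 0.006389 = 42.506389
S → negative
λ: 34′ + 45.75″ = 34.76250′; 179 + 34.76250/60 = 179.579375
E ⇒ keep positive

-42.50639, 179.57938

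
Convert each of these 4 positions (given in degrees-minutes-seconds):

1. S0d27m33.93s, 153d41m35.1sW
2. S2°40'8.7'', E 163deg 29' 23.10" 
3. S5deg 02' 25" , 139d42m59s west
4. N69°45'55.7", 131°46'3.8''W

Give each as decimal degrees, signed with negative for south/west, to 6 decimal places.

1. -0.459425, -153.693083
2. -2.669083, 163.489750
3. -5.040278, -139.716389
4. 69.765472, -131.767722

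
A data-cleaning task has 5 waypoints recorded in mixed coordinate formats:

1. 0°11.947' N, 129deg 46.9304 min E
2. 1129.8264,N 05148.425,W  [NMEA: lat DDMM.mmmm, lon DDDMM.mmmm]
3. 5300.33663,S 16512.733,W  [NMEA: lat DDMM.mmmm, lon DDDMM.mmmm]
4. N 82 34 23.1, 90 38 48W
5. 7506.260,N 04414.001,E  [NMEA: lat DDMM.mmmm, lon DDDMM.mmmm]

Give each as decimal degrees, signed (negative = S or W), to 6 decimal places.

Point 1:
  Latitude: 11.947′ = 0.199117°; total 0.1991167
  N → positive
  Longitude: 129 + 46.9304/60 = 129.7821733
  E ⇒ keep positive
Point 2:
  Lat: split at 2 digits → 11° and 29.8264′; 11 + 29.8264/60 = 11.4971067
  N → positive
  Longitude: degrees = first 3 digits = 51, minutes = 48.425; 51 + 48.425/60 = 51.8070833
  hemisphere W, so the sign is −
Point 3:
  φ: split at 2 digits → 53° and 0.33663′; 53 + 0.33663/60 = 53.0056105
  S → negative
  Longitude: degrees = first 3 digits = 165, minutes = 12.733; 165 + 12.733/60 = 165.2122167
  hemisphere W, so the sign is −
Point 4:
  Latitude: 34′ + 23.1″ = 34.38500′; 82 + 34.38500/60 = 82.5730833
  N → positive
  Longitude: 38′ + 48″ = 38.80000′; 90 + 38.80000/60 = 90.6466667
  hemisphere W, so the sign is −
Point 5:
  φ: split at 2 digits → 75° and 6.26′; 75 + 6.26/60 = 75.1043333
  N → positive
  Lon: split at 3 digits → 044° and 14.001′; 44 + 14.001/60 = 44.2333500
  E → positive

1. 0.199117, 129.782173
2. 11.497107, -51.807083
3. -53.005611, -165.212217
4. 82.573083, -90.646667
5. 75.104333, 44.233350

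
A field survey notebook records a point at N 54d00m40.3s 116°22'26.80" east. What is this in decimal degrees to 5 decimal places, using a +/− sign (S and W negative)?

Latitude: 54° + 0/60 + 40.3/3600 = 54 + 0.000000 + 0.011194 = 54.011194
N ⇒ keep positive
Lon: 116° + 22/60 + 26.8/3600 = 116 + 0.366667 + 0.007444 = 116.374111
E ⇒ keep positive

54.01119, 116.37411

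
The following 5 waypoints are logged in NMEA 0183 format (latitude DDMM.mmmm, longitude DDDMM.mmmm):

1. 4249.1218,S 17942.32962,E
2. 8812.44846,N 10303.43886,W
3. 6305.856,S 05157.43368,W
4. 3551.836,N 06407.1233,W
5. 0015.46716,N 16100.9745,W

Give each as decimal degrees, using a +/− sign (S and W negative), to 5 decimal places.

1. -42.81870, 179.70549
2. 88.20747, -103.05731
3. -63.09760, -51.95723
4. 35.86393, -64.11872
5. 0.25779, -161.01624

Point 1:
  Lat: split at 2 digits → 42° and 49.1218′; 42 + 49.1218/60 = 42.818697
  hemisphere S, so the sign is −
  Longitude: split at 3 digits → 179° and 42.32962′; 179 + 42.32962/60 = 179.705494
  E ⇒ keep positive
Point 2:
  φ: split at 2 digits → 88° and 12.44846′; 88 + 12.44846/60 = 88.207474
  N ⇒ keep positive
  Lon: degrees = first 3 digits = 103, minutes = 3.43886; 103 + 3.43886/60 = 103.057314
  W ⇒ negate
Point 3:
  Latitude: split at 2 digits → 63° and 5.856′; 63 + 5.856/60 = 63.097600
  hemisphere S, so the sign is −
  Longitude: degrees = first 3 digits = 51, minutes = 57.43368; 51 + 57.43368/60 = 51.957228
  W ⇒ negate
Point 4:
  φ: degrees = first 2 digits = 35, minutes = 51.836; 35 + 51.836/60 = 35.863933
  N → positive
  Lon: split at 3 digits → 064° and 7.1233′; 64 + 7.1233/60 = 64.118722
  hemisphere W, so the sign is −
Point 5:
  Latitude: degrees = first 2 digits = 0, minutes = 15.46716; 0 + 15.46716/60 = 0.257786
  N → positive
  λ: degrees = first 3 digits = 161, minutes = 0.9745; 161 + 0.9745/60 = 161.016242
  W ⇒ negate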